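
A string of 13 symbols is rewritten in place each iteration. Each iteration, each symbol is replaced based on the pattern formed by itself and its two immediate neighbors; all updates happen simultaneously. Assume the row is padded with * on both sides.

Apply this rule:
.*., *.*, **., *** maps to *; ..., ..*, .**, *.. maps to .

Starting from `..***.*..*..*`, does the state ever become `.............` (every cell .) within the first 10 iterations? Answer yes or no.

iteration 1: ...****..*...
iteration 2: ....***..*...
iteration 3: .....**..*...
iteration 4: ......*..*...
iteration 5: ......*..*...  (fixed point — unchanged through iteration 10)
iteration 10 is ......*..*..., still not uniform .

no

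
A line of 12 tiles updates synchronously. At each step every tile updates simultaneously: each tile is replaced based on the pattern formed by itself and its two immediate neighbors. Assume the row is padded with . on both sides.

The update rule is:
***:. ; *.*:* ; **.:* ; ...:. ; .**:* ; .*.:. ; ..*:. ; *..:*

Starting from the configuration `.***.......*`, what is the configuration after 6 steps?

.*.**.......
..****......
..*..**.....
...*.***....
....**.**...
....******..

....******..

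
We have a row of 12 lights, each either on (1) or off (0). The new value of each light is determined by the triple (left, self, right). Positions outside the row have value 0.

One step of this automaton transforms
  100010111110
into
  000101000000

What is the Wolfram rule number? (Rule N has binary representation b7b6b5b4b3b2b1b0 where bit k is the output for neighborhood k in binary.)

position 7: 111 → 0  (bit 7 = 0)
position 10: 110 → 0  (bit 6 = 0)
position 5: 101 → 1  (bit 5 = 1)
position 1: 100 → 0  (bit 4 = 0)
position 6: 011 → 0  (bit 3 = 0)
position 0: 010 → 0  (bit 2 = 0)
position 3: 001 → 1  (bit 1 = 1)
position 2: 000 → 0  (bit 0 = 0)
bits b7..b0 = 00100010 = 34

34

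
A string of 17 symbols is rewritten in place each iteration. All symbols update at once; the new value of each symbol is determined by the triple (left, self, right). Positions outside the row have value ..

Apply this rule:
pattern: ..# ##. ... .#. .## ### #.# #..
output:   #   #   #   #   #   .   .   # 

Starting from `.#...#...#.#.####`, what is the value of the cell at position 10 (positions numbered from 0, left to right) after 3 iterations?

##########.#.#..#
#........#.#.####
##########.#.#..#
position 10 holds .

.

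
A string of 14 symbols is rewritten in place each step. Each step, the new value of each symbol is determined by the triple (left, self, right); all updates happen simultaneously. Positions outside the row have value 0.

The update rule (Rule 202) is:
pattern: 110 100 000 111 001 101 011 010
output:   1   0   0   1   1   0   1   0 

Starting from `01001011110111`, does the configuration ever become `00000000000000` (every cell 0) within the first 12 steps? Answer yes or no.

no

10010011110111
00100111110111
01001111110111
10011111110111
00111111110111
01111111110111
11111111110111
11111111110111  (fixed point — unchanged through step 12)
step 12 is 11111111110111, still not uniform 0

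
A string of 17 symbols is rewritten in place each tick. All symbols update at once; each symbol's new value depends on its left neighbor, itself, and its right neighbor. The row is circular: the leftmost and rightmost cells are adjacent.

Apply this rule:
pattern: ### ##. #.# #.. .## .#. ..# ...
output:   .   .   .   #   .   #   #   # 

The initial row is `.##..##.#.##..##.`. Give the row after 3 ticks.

#..##...#...##..#
.##..#######..##.
#..##.......##..#

#..##.......##..#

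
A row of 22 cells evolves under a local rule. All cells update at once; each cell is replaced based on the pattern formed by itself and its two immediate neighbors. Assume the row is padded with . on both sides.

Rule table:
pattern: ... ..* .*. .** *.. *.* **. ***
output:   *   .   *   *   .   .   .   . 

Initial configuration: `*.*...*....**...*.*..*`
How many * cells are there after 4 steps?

*.*.*.*.**.*..*.*.*..*
*.*.*.*.*..*..*.*.*..*
*.*.*.*.*..*..*.*.*..*  (fixed point — unchanged through step 4)
count of *: 10

10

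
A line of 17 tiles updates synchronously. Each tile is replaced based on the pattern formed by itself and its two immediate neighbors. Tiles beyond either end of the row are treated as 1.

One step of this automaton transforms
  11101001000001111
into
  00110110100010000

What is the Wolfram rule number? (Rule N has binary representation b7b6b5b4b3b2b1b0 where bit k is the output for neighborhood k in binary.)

position 0: 111 → 0  (bit 7 = 0)
position 2: 110 → 1  (bit 6 = 1)
position 3: 101 → 1  (bit 5 = 1)
position 5: 100 → 1  (bit 4 = 1)
position 13: 011 → 0  (bit 3 = 0)
position 4: 010 → 0  (bit 2 = 0)
position 6: 001 → 1  (bit 1 = 1)
position 9: 000 → 0  (bit 0 = 0)
bits b7..b0 = 01110010 = 114

114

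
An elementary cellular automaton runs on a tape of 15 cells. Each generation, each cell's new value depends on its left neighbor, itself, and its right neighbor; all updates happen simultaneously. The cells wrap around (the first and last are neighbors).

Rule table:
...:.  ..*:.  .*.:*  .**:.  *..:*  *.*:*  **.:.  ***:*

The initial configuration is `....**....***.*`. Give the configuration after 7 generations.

..*****.....*..

*.....*....*.**
.*....**...**.*
***.....*....**
**.*....**....*
*.***.....*....
**.*.*....**...
..*****.....*..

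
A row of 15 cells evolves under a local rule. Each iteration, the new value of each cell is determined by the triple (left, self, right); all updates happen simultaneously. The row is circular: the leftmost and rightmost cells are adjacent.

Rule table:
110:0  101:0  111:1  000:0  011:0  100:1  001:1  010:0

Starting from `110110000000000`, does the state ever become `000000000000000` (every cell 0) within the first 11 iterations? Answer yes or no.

000001000000001
100010100000010
010100010000100
100010101001010
010100000110000
100010001001000
010101010110101
000000000000000
all cells are 0 at iteration 8

yes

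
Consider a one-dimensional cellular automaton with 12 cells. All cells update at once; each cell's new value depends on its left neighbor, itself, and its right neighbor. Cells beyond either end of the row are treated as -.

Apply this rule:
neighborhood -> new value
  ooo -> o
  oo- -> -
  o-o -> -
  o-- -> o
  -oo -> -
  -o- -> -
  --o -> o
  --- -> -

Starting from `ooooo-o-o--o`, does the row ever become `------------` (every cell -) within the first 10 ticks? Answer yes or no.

tick 1: -ooo-----oo-
tick 2: o-o-o---o--o
tick 3: -----o-o-oo-
tick 4: ----o------o
tick 5: ---o-o----o-
tick 6: --o---o--o-o
tick 7: -o-o-o-oo---
tick 8: o--------o--
tick 9: -o------o-o-
tick 10: o-o----o---o
tick 10 is o-o----o---o, still not uniform -

no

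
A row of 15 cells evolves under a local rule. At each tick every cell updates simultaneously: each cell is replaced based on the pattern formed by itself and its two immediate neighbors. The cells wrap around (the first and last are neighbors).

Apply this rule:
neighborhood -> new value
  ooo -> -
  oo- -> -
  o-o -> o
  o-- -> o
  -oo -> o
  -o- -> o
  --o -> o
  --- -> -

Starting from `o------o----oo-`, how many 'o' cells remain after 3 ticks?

11

tick 1: oo----ooo--oo-o
tick 2: --o--oo--ooo-oo
tick 3: oooooo-ooo--oo-
count of o: 11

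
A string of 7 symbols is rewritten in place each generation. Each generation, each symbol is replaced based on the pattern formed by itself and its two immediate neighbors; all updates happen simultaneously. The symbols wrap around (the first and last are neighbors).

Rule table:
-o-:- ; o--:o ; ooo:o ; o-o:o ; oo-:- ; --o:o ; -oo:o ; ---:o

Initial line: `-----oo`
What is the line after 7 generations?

oooooo-
ooooo-o
oooo-oo
ooo-ooo
oo-oooo
o-ooooo
-oooooo

-oooooo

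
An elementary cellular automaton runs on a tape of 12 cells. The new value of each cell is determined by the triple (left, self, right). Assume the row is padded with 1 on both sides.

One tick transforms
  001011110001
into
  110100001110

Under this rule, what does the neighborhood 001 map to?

1

At position 1 the neighborhood is 001; the next row has 1 there.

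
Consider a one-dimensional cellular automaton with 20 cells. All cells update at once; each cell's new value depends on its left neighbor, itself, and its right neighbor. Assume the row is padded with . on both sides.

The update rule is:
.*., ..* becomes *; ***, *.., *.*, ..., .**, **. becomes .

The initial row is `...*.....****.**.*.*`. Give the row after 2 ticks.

.*.....**.......**.*

tick 1: ..**....*........*.*
tick 2: .*.....**.......**.*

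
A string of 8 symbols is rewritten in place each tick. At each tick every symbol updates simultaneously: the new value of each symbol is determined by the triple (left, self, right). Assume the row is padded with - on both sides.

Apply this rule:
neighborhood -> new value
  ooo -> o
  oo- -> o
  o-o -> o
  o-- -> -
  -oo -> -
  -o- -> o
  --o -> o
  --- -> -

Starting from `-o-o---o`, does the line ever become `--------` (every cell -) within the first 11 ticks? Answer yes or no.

no

tick 1: oooo--oo
tick 2: -ooo-o-o
tick 3: o-oooooo
tick 4: oo-ooooo
tick 5: -oo-oooo
tick 6: o-oo-ooo
tick 7: oo-oo-oo
tick 8: -oo-oo-o
tick 9: o-oo-ooo  (repeats tick 6; period 3)
tick 11: -oo-oo-o
tick 11 is -oo-oo-o, still not uniform -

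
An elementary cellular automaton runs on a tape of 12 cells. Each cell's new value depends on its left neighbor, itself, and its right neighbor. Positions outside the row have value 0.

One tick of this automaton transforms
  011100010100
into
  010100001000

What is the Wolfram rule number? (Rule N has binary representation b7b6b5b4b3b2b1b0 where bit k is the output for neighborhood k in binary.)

104

position 2: 111 → 0  (bit 7 = 0)
position 3: 110 → 1  (bit 6 = 1)
position 8: 101 → 1  (bit 5 = 1)
position 4: 100 → 0  (bit 4 = 0)
position 1: 011 → 1  (bit 3 = 1)
position 7: 010 → 0  (bit 2 = 0)
position 0: 001 → 0  (bit 1 = 0)
position 5: 000 → 0  (bit 0 = 0)
bits b7..b0 = 01101000 = 104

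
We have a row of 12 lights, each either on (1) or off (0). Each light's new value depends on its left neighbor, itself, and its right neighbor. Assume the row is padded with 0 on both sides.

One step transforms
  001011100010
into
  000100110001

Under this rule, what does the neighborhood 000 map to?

At position 0 the neighborhood is 000; the next row has 0 there.

0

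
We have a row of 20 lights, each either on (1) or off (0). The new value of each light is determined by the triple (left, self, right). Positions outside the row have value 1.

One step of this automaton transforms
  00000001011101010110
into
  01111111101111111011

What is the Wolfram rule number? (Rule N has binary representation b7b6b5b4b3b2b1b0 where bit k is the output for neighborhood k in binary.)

position 10: 111 → 1  (bit 7 = 1)
position 11: 110 → 1  (bit 6 = 1)
position 8: 101 → 1  (bit 5 = 1)
position 0: 100 → 0  (bit 4 = 0)
position 9: 011 → 0  (bit 3 = 0)
position 7: 010 → 1  (bit 2 = 1)
position 6: 001 → 1  (bit 1 = 1)
position 1: 000 → 1  (bit 0 = 1)
bits b7..b0 = 11100111 = 231

231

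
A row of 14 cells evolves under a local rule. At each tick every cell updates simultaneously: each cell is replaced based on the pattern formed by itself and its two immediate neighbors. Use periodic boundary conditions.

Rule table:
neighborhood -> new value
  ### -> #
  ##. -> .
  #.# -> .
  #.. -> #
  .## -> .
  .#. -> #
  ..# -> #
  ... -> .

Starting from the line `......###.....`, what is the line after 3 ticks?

...#...#...#..

.....#.#.#....
....##.#.##...
...#...#...#..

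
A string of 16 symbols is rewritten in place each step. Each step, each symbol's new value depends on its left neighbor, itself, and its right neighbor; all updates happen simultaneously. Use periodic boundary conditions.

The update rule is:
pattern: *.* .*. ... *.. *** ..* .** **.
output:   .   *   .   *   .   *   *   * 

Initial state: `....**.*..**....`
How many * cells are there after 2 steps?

6

...***.******...
..**.*.*....**..
count of *: 6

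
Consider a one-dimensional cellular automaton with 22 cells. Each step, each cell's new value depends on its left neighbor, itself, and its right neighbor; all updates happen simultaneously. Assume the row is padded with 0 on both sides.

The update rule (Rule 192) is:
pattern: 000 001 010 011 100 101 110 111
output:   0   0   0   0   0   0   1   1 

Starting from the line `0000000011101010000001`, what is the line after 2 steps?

step 1: 0000000001100000000000
step 2: 0000000000100000000000

0000000000100000000000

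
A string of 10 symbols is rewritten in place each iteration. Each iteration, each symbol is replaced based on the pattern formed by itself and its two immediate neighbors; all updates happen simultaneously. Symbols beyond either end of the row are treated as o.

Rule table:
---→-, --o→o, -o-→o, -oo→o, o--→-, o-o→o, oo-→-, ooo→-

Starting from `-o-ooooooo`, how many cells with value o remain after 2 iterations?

oooo------
---------o
count of o: 1

1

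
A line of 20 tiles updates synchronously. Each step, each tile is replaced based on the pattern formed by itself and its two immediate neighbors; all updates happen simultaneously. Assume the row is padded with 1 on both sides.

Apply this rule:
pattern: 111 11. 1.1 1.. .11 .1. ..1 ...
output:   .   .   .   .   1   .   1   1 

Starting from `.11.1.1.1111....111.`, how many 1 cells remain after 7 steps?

7

.1......1....1111...
...11111..1111....11
.111.....11....1111.
.1...11111..1111....
...111.....11....111
.111...11111..1111..
.1...111.....11....1
count of 1: 7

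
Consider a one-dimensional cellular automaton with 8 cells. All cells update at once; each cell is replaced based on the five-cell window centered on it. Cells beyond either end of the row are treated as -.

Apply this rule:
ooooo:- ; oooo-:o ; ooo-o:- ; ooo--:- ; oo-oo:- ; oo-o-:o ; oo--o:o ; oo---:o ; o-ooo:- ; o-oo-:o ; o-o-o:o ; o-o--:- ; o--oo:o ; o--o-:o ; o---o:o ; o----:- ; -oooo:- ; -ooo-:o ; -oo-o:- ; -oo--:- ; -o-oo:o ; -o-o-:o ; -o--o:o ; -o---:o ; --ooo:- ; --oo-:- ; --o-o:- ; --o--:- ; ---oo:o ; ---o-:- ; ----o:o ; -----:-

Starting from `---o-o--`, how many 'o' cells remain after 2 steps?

-o--o-o-
--oo-o-o
count of o: 4

4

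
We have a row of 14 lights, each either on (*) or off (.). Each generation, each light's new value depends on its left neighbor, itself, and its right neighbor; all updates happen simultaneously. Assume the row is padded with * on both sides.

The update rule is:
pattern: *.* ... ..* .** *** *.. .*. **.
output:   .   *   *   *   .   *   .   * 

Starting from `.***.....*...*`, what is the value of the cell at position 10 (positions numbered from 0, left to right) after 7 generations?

.*.******.****
...*....*.*...
***.****...***
..*.*..*****..
**...***...***
.*****.*****..
.*...*.*...***
position 10 holds .

.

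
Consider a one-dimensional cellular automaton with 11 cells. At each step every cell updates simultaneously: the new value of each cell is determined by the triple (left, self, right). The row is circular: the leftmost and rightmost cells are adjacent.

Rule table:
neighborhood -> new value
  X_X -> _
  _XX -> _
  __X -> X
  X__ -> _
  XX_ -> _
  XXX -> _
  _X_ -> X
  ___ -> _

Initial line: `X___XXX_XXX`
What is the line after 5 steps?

__________X

___X_______
__XX_______
_X_________
XX_________
__________X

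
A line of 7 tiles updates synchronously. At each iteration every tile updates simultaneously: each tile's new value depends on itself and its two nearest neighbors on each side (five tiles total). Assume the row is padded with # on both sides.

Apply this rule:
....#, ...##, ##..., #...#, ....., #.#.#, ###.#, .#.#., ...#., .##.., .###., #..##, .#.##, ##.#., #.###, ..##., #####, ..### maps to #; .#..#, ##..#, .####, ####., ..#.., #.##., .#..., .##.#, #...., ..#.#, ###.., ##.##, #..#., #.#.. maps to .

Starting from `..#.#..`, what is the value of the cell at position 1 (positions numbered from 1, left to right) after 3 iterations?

...#..#
###..##
#...##.
position 1 holds #

#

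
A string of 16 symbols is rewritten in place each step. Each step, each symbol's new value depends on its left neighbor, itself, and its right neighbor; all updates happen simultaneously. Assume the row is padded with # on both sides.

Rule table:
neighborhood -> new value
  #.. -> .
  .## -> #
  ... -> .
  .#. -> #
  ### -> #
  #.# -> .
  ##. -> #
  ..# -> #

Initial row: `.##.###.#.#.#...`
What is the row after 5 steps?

.##.###.#.#.#.##

step 1: .##.###.#.#.#..#
step 2: .##.###.#.#.#.##
step 3: .##.###.#.#.#.##  (fixed point — unchanged through step 5)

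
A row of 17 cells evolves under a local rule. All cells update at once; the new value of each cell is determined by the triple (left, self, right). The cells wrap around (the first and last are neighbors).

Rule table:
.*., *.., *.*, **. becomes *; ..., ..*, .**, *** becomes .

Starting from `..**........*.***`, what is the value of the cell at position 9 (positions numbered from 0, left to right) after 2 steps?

step 1: *..**.......**..*
step 2: **..**.......**..
position 9 holds .

.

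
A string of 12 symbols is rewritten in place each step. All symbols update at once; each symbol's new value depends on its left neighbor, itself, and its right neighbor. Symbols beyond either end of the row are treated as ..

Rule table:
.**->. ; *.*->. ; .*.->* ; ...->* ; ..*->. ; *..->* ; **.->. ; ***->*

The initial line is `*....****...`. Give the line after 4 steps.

step 1: ****..**.***
step 2: .**.*.....*.
step 3: ....*****.**
step 4: ***..***....

***..***....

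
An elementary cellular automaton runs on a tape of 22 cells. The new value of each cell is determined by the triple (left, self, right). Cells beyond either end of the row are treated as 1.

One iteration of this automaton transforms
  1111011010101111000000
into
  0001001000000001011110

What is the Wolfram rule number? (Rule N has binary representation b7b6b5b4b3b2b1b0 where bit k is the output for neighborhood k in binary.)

position 0: 111 → 0  (bit 7 = 0)
position 3: 110 → 1  (bit 6 = 1)
position 4: 101 → 0  (bit 5 = 0)
position 16: 100 → 0  (bit 4 = 0)
position 5: 011 → 0  (bit 3 = 0)
position 8: 010 → 0  (bit 2 = 0)
position 21: 001 → 0  (bit 1 = 0)
position 17: 000 → 1  (bit 0 = 1)
bits b7..b0 = 01000001 = 65

65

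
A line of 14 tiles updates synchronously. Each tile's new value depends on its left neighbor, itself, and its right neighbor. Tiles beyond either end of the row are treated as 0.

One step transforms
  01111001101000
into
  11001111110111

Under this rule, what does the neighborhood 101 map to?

1

At position 9 the neighborhood is 101; the next row has 1 there.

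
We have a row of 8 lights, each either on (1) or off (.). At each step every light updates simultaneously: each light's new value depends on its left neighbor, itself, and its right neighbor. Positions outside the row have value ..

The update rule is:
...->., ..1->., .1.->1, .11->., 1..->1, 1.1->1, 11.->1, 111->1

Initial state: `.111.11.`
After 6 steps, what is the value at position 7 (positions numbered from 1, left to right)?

..111.11
...111.1
....1111
.....111
......11
.......1
position 7 holds .

.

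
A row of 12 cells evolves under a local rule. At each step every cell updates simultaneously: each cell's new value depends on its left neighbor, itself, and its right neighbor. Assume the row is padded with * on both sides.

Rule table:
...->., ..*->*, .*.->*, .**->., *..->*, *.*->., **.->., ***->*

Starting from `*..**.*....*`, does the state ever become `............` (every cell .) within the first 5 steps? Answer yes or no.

.**...**..*.
...*.*..***.
*.**.***.*..
......*..***
*....****.**
step 5 is *....****.**, still not uniform .

no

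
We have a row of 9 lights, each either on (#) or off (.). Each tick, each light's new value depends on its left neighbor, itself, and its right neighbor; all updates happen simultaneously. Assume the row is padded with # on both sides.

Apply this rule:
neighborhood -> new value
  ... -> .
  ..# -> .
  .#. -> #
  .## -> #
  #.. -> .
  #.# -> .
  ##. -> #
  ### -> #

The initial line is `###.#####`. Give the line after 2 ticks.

###.#####

###.#####  (fixed point — unchanged through tick 2)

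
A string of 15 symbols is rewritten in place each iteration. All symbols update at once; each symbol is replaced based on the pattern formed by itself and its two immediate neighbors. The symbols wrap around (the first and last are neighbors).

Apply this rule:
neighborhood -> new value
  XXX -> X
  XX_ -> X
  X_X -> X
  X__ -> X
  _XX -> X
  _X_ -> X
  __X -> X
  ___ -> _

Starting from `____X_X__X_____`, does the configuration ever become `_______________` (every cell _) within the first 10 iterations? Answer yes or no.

___XXXXXXXX____
__XXXXXXXXXX___
_XXXXXXXXXXXX__
XXXXXXXXXXXXXX_
XXXXXXXXXXXXXXX
XXXXXXXXXXXXXXX  (fixed point — unchanged through iteration 10)
iteration 10 is XXXXXXXXXXXXXXX, still not uniform _

no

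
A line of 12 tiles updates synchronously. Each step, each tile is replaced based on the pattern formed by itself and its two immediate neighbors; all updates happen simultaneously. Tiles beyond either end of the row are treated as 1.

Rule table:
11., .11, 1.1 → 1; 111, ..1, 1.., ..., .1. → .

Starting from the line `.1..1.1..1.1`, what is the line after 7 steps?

1....1....11
1.........1.
1..........1
1..........1  (fixed point — unchanged through step 7)

1..........1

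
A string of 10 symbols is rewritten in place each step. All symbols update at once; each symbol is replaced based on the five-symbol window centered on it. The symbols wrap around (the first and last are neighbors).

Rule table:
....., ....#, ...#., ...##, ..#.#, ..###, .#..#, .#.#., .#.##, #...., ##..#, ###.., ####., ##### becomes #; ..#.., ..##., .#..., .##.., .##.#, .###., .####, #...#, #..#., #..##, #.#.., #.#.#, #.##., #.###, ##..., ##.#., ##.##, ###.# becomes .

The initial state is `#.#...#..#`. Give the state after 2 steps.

.....#.#..
#######..#

#######..#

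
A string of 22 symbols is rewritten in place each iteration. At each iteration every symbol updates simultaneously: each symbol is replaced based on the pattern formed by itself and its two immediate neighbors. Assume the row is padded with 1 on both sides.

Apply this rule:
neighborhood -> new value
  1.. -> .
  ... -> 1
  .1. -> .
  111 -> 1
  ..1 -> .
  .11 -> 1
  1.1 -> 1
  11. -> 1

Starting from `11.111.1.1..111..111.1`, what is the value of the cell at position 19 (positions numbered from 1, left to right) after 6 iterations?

iteration 1: 1111111.1...111..11111
iteration 2: 11111111..1.111..11111
iteration 3: 11111111...1111..11111
iteration 4: 11111111.1.1111..11111
iteration 5: 111111111.11111..11111
iteration 6: 111111111111111..11111
position 19 holds 1

1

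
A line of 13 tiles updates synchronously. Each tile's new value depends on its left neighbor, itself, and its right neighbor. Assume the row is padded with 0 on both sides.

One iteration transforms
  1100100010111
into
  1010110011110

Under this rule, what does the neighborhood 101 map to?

At position 9 the neighborhood is 101; the next row has 1 there.

1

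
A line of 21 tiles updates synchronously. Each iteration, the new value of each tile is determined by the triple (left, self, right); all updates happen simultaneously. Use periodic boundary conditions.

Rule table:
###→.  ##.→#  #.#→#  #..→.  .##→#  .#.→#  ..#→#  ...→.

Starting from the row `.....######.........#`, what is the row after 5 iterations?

##...######....##...#

iteration 1: ....##....#........##
iteration 2: ...###...##.......###
iteration 3: ..##.#..###......##.#
iteration 4: .#####.##.#.....#####
iteration 5: ##...######....##...#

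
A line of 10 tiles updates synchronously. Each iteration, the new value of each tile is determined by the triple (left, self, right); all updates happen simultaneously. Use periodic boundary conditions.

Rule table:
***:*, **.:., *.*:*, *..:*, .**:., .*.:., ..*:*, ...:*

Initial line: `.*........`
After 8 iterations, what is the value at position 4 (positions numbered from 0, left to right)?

iteration 1: *.********
iteration 2: .*.*******
iteration 3: *.*.*****.
iteration 4: .*.*.***.*
iteration 5: *.*.*.*.*.
iteration 6: .*.*.*.*.*
iteration 7: *.*.*.*.*.  (repeats iteration 5; period 2)
iteration 8: .*.*.*.*.*
position 4 holds .

.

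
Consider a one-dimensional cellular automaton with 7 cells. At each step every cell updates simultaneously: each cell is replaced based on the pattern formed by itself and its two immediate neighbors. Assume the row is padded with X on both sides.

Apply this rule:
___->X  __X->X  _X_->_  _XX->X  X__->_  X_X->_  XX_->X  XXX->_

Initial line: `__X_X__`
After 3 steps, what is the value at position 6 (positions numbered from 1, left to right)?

_

_X____X
___XXXX
_XXX___
position 6 holds _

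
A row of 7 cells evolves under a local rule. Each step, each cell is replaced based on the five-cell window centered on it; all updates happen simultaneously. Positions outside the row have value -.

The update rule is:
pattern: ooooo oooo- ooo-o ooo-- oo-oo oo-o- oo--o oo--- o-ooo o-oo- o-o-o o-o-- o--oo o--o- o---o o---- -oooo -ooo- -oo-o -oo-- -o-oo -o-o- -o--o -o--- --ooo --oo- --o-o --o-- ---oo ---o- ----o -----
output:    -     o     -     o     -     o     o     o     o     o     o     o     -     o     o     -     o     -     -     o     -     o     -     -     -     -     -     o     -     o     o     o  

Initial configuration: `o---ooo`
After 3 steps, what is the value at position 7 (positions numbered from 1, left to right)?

o

o-o---o
-oo-ooo
----o-o
position 7 holds o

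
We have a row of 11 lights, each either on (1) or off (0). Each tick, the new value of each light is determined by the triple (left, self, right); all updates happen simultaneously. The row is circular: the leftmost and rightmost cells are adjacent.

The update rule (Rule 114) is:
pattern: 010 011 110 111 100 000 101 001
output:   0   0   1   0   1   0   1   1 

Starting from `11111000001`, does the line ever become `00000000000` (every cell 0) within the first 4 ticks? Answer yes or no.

00001100010
00010110101
10101011010
01010101101
tick 4 is 01010101101, still not uniform 0

no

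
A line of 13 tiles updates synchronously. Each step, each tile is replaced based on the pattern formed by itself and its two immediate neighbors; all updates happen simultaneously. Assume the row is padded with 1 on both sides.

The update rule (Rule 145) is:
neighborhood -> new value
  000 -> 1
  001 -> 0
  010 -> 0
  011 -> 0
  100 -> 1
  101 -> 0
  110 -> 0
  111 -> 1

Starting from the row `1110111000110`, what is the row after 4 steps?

1110011010010

1100010110000
1011000001110
0000111100100
1110011010010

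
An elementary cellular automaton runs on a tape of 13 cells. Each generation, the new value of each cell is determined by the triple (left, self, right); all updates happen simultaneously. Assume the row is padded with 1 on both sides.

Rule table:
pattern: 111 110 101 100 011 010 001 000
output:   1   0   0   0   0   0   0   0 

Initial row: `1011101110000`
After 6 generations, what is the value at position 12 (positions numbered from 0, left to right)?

0001000100000
0000000000000
0000000000000  (fixed point — unchanged through generation 6)
position 12 holds 0

0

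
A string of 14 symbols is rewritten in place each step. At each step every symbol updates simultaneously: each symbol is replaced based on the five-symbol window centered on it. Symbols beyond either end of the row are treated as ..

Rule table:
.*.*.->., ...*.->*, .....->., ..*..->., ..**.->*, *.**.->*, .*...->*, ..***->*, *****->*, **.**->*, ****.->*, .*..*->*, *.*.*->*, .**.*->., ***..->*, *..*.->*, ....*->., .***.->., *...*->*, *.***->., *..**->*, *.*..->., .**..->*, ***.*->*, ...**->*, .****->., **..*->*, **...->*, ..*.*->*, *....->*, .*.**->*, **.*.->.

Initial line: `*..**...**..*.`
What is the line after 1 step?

.***********.*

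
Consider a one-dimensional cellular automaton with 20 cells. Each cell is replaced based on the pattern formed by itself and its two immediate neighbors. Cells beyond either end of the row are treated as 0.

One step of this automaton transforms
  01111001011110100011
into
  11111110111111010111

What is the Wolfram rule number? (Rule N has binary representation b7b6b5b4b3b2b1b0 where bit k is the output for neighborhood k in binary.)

position 2: 111 → 1  (bit 7 = 1)
position 4: 110 → 1  (bit 6 = 1)
position 8: 101 → 1  (bit 5 = 1)
position 5: 100 → 1  (bit 4 = 1)
position 1: 011 → 1  (bit 3 = 1)
position 7: 010 → 0  (bit 2 = 0)
position 0: 001 → 1  (bit 1 = 1)
position 16: 000 → 0  (bit 0 = 0)
bits b7..b0 = 11111010 = 250

250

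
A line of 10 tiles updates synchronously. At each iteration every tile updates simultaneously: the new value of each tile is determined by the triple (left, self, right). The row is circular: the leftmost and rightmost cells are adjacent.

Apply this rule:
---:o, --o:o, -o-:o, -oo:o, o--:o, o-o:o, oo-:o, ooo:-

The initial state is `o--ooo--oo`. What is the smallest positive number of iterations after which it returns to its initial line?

oooo-oooo-
o--ooo--oo

2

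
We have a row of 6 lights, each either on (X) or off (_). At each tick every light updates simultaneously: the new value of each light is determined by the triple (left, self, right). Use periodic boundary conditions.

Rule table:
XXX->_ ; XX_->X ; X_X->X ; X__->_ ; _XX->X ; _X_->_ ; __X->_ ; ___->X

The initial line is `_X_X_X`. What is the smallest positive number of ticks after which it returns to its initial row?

2

X_X_X_
_X_X_X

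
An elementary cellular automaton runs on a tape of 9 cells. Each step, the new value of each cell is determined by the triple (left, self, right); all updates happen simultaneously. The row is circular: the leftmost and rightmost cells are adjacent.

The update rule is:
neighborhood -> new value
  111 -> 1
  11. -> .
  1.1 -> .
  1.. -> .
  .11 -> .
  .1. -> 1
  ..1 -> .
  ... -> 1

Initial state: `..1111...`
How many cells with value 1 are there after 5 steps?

1..11..11
........1
.111111.1
..1111..1
...11...1
count of 1: 3

3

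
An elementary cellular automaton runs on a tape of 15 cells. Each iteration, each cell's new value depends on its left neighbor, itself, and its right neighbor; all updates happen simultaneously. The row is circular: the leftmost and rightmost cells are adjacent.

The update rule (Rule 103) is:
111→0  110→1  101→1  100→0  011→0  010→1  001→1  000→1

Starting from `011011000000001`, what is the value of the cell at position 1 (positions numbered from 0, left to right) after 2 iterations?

1

101101011111111
110111100000000
position 1 holds 1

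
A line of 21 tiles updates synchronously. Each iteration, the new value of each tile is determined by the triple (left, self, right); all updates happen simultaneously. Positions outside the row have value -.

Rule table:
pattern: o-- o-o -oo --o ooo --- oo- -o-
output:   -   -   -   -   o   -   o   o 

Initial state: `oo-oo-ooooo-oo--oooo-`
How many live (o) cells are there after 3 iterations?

6

iteration 1: -o--o--oooo--o---ooo-
iteration 2: -o--o---ooo--o----oo-
iteration 3: -o--o----oo--o-----o-
count of o: 6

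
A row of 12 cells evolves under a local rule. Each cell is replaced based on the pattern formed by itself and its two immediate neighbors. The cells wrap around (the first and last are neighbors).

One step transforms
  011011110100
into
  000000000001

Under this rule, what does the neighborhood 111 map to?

At position 5 the neighborhood is 111; the next row has 0 there.

0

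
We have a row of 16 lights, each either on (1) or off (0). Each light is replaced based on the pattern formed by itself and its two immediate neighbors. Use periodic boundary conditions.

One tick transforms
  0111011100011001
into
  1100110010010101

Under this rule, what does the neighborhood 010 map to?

1

At position 15 the neighborhood is 010; the next row has 1 there.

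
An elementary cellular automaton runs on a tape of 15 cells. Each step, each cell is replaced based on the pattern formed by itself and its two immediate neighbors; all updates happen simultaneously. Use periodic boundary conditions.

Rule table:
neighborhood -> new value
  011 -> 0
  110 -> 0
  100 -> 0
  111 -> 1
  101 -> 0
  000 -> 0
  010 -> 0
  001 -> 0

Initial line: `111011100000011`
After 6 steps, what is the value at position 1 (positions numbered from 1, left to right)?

0

110001000000001
100000000000000
000000000000000
000000000000000  (fixed point — unchanged through step 6)
position 1 holds 0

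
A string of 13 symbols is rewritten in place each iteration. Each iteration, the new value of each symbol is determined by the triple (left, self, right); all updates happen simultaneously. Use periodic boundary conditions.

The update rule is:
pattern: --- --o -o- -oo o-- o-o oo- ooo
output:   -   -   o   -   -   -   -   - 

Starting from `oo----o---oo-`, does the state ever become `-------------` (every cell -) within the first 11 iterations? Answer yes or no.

no

------o------
------o------  (fixed point — unchanged through iteration 11)
iteration 11 is ------o------, still not uniform -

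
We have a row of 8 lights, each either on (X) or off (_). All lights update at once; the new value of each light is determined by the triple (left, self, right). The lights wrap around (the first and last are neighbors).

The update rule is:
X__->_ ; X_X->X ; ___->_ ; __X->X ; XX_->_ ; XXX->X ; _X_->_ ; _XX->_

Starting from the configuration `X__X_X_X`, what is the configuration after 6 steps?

_X___X_X

__X_X_X_
_X_X_X__
X_X_X___
_X_X___X
X_X___X_
_X___X_X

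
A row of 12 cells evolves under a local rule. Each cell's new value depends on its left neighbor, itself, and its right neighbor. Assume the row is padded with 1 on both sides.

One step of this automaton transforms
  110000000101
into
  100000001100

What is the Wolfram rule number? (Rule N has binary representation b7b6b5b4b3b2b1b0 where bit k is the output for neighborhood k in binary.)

134

position 0: 111 → 1  (bit 7 = 1)
position 1: 110 → 0  (bit 6 = 0)
position 10: 101 → 0  (bit 5 = 0)
position 2: 100 → 0  (bit 4 = 0)
position 11: 011 → 0  (bit 3 = 0)
position 9: 010 → 1  (bit 2 = 1)
position 8: 001 → 1  (bit 1 = 1)
position 3: 000 → 0  (bit 0 = 0)
bits b7..b0 = 10000110 = 134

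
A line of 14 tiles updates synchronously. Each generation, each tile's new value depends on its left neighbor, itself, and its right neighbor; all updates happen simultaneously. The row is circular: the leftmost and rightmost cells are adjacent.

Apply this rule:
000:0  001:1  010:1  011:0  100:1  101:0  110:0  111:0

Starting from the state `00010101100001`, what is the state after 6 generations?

10110111011101

10110100010011
00000110111100
00001000000010
00011100000111
10100010001000
10110111011101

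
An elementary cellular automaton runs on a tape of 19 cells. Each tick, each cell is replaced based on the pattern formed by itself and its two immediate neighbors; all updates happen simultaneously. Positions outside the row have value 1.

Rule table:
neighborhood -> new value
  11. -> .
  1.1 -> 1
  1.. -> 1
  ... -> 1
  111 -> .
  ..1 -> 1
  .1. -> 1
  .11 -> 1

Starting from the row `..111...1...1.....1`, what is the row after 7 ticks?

111..11111111111111
...111.............
1111..1111111111111
....111............
11111..111111111111
.....111...........
111111..11111111111

111111..11111111111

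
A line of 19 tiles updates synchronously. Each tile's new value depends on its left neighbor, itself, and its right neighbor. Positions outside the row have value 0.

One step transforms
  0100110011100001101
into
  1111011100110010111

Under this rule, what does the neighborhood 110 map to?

1

At position 5 the neighborhood is 110; the next row has 1 there.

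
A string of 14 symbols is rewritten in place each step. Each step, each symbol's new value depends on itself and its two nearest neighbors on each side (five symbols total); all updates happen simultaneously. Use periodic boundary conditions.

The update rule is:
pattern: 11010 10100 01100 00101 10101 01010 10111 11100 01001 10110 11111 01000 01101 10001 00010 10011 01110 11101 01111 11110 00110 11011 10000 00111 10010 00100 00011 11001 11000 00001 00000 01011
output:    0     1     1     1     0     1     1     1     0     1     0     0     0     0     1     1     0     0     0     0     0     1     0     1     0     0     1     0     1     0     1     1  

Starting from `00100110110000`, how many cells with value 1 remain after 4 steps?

step 1: 01001001111011
step 2: 01000011000110
step 3: 00000101101010
step 4: 01101111000110
count of 1: 8

8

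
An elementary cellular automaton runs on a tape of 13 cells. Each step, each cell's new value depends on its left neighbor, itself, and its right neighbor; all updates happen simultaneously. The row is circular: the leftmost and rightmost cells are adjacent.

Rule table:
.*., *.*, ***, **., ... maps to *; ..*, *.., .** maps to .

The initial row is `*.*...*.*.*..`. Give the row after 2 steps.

.*****.****..

***.*.*****..
.*****.****..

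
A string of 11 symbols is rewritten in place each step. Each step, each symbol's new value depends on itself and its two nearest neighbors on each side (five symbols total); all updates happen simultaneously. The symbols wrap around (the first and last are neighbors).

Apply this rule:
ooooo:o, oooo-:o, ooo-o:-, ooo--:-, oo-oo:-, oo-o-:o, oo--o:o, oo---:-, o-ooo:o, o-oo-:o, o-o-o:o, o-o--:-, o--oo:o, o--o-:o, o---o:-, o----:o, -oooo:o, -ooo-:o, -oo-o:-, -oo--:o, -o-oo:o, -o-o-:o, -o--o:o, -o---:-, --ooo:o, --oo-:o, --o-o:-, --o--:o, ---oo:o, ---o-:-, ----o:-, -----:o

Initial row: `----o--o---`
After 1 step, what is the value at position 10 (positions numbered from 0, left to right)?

o

oo--oooo-oo
position 10 holds o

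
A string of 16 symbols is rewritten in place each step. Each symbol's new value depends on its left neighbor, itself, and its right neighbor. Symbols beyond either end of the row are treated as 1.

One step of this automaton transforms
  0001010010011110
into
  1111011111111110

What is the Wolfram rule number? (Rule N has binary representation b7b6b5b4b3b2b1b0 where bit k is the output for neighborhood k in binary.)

223

position 12: 111 → 1  (bit 7 = 1)
position 14: 110 → 1  (bit 6 = 1)
position 4: 101 → 0  (bit 5 = 0)
position 0: 100 → 1  (bit 4 = 1)
position 11: 011 → 1  (bit 3 = 1)
position 3: 010 → 1  (bit 2 = 1)
position 2: 001 → 1  (bit 1 = 1)
position 1: 000 → 1  (bit 0 = 1)
bits b7..b0 = 11011111 = 223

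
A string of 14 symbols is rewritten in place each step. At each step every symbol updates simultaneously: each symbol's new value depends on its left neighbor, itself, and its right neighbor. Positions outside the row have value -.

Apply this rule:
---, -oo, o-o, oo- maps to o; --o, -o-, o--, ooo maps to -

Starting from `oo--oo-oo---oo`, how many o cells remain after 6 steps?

oo--ooooo-o-oo
oo--o---oo-ooo
oo----o-oooo-o
oo-oo--oo--oo-
ooooo--oo--oo-
o---o--oo--oo-
count of o: 6

6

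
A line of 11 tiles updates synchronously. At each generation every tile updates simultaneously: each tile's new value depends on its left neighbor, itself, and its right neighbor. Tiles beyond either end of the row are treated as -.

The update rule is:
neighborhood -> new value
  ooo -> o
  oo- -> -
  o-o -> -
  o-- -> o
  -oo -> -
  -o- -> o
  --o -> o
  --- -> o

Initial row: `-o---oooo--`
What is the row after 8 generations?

ooooo-oo-oo
-ooo-------
o-o-ooooooo
o-o--ooooo-
o-ooo-ooo-o
o--o---o--o
ooooooooooo
-ooooooooo-

-ooooooooo-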